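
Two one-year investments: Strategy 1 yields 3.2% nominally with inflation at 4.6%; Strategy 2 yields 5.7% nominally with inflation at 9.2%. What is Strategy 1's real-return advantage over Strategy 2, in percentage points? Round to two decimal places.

Strategy 1 real return: 1.032/1.046 − 1 = -1.338%.
Strategy 2 real return: 1.057/1.092 − 1 = -3.205%.
Difference: -1.338 − (-3.205) = 1.867 pp.

1.87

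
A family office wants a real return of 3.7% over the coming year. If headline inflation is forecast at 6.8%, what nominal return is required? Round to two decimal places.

By the Fisher equation, 1 + r_nom = (1 + 3.7%)(1 + 6.8%) = 1.037 × 1.068 = 1.107516.
So r_nom = 10.7516%.

10.75%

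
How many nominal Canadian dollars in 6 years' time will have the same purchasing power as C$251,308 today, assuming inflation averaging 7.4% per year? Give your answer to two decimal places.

Cumulative price-level factor: (1+7.4%)^6 ≈ 1.5347077569.
Multiplying C$251,308 by the price-level factor gives the future nominal sum.

C$385,684.34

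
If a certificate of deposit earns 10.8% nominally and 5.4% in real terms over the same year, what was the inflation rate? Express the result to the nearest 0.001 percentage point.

From (1+r_nom) = (1+r_real)(1+π), we get 1+π = (1 + 10.8%)/(1 + 5.4%) = 1.108/1.054 ≈ 1.05123.
So π ≈ 5.1233%.

5.123%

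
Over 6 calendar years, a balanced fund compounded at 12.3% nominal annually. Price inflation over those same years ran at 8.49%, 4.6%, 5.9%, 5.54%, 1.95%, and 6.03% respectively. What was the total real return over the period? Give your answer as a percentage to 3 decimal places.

46.295%

Cumulative inflation factor: 1.0849 × 1.046 × 1.059 × 1.0554 × 1.0195 × 1.0603 ≈ 1.37104.
Nominal growth factor: 2.00576. Real growth factor = 2.00576 / 1.37104 ≈ 1.46295.
Total real return ≈ 46.2945%.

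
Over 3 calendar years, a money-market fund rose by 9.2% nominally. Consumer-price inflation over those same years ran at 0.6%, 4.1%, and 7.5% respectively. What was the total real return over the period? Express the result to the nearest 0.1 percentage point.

Cumulative inflation factor: 1.006 × 1.041 × 1.075 ≈ 1.12579.
Nominal growth factor: 1.09200. Real growth factor = 1.09200 / 1.12579 ≈ 0.96999.
Total real return ≈ -3.0014%.

-3.0%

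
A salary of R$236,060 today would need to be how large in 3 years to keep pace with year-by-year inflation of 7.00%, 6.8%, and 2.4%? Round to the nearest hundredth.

R$276,234.16

Cumulative price-level factor: 1.0700 × 1.068 × 1.024 = 1.17018624.
The nominal amount required is R$236,060 scaled up by that factor.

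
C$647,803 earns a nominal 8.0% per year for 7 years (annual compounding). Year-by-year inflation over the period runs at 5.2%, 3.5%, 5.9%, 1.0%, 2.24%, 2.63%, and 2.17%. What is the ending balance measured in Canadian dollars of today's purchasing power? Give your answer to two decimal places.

Nominal value at maturity: C$647,803 × (1 + 8.0%)^7 ≈ C$1,110,220.50.
Price-level factor over 7 years: 1.052 × 1.035 × 1.059 × 1.010 × 1.0224 × 1.0263 × 1.0217 ≈ 1.2485098890.
The maturity value deflated by that factor is the answer in today's purchasing power.

C$889,236.45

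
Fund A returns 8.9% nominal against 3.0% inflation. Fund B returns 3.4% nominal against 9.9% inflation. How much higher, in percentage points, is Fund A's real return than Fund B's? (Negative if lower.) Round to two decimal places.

Fund A real return: 1.089/1.030 − 1 = 5.728%.
Fund B real return: 1.034/1.099 − 1 = -5.914%.
Difference: 5.728 − (-5.914) = 11.642 pp.

11.64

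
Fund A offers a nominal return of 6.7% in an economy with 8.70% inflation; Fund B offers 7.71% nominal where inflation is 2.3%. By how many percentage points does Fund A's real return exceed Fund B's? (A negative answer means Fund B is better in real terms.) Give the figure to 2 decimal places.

-7.13

Fund A real return: 1.067/1.0870 − 1 = -1.840%.
Fund B real return: 1.0771/1.023 − 1 = 5.288%.
Difference: -1.840 − 5.288 = -7.128 pp.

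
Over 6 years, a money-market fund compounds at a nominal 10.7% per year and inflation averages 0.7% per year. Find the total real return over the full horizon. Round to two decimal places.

76.49%

The annual real rate is (1+10.7%)/(1+0.7%) − 1 = 9.9305%.
Compounded over 6 years: (1 + 0.099305)^6 − 1 ≈ 0.76485.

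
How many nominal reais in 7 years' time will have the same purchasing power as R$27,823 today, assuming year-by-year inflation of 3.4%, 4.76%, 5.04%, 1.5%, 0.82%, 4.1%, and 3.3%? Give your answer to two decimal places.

Cumulative price-level factor: 1.034 × 1.0476 × 1.0504 × 1.015 × 1.0082 × 1.041 × 1.033 ≈ 1.2520870621.
The nominal amount required is R$27,823 scaled up by that factor.

R$34,836.82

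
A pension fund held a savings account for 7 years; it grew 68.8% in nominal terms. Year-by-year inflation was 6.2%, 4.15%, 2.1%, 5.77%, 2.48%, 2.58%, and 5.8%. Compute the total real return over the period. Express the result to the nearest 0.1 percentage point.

27.1%

Cumulative inflation factor: 1.062 × 1.0415 × 1.021 × 1.0577 × 1.0248 × 1.0258 × 1.058 ≈ 1.32849.
Nominal growth factor: 1.68800. Real growth factor = 1.68800 / 1.32849 ≈ 1.27061.
Total real return ≈ 27.0612%.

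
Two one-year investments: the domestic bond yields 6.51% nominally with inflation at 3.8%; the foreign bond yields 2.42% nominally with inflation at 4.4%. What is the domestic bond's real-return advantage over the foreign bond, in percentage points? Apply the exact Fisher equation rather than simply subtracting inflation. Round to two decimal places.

4.51

The domestic bond real return: 1.0651/1.038 − 1 = 2.611%.
The foreign bond real return: 1.0242/1.044 − 1 = -1.897%.
Difference: 2.611 − (-1.897) = 4.508 pp.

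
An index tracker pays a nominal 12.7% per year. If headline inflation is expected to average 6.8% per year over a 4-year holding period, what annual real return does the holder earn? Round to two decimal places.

With constant rates the annual real return is the same each year: (1+12.7%)/(1+6.8%) − 1 = 0.05524.

5.52%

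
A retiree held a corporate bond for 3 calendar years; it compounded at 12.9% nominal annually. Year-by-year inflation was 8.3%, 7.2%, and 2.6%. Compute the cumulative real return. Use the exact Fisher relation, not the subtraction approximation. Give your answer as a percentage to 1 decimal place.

Cumulative inflation factor: 1.083 × 1.072 × 1.026 ≈ 1.19116.
Nominal growth factor: 1.43907. Real growth factor = 1.43907 / 1.19116 ≈ 1.20812.
Total real return ≈ 20.8123%.

20.8%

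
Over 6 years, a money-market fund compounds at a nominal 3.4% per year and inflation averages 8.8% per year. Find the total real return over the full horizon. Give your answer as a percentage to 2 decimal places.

The annual real rate is (1+3.4%)/(1+8.8%) − 1 = -4.9632%.
Compounded over 6 years: (1 + -0.049632)^6 − 1 ≈ -0.26320.

-26.32%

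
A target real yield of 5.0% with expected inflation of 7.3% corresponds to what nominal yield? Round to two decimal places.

12.67%

By the Fisher equation, 1 + r_nom = (1 + 5.0%)(1 + 7.3%) = 1.050 × 1.073 = 1.12665.
So r_nom = 12.665%.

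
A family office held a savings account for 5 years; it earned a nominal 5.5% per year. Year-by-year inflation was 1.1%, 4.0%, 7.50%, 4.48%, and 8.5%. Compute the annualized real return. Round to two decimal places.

Cumulative inflation factor: 1.011 × 1.040 × 1.0750 × 1.0448 × 1.085 ≈ 1.28131.
Nominal growth factor: 1.30696. Real growth factor = 1.30696 / 1.28131 ≈ 1.02001.
Annualized: 1.02001^(1/5) − 1 ≈ 0.00397.

0.40%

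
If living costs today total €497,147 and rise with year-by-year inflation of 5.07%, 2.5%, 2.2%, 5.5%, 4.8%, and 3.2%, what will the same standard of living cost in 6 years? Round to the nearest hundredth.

Cumulative price-level factor: 1.0507 × 1.025 × 1.022 × 1.055 × 1.048 × 1.032 ≈ 1.2558764972.
The nominal amount required is €497,147 scaled up by that factor.

€624,355.23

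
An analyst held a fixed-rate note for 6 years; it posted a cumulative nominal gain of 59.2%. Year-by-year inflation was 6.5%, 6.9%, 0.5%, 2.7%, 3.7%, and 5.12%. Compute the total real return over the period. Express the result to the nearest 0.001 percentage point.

Cumulative inflation factor: 1.065 × 1.069 × 1.005 × 1.027 × 1.037 × 1.0512 ≈ 1.28094.
Nominal growth factor: 1.59200. Real growth factor = 1.59200 / 1.28094 ≈ 1.24284.
Total real return ≈ 24.2840%.

24.284%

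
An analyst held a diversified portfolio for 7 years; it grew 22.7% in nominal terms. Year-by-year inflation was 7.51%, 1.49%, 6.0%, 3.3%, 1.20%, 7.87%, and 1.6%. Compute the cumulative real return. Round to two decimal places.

Cumulative inflation factor: 1.0751 × 1.0149 × 1.060 × 1.033 × 1.0120 × 1.0787 × 1.016 ≈ 1.32511.
Nominal growth factor: 1.22700. Real growth factor = 1.22700 / 1.32511 ≈ 0.92596.
Total real return ≈ -7.4042%.

-7.40%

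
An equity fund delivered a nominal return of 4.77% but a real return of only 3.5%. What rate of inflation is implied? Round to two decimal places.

1.23%

From (1+r_nom) = (1+r_real)(1+π), we get 1+π = (1 + 4.77%)/(1 + 3.5%) = 1.0477/1.035 ≈ 1.01227.
So π ≈ 1.2271%.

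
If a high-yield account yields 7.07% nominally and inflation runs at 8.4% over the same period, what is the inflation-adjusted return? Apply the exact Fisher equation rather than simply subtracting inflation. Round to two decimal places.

-1.23%

Real return via the Fisher equation: (1 + 7.07%)/(1 + 8.4%) − 1 = 1.0707/1.084 − 1 ≈ -0.01227.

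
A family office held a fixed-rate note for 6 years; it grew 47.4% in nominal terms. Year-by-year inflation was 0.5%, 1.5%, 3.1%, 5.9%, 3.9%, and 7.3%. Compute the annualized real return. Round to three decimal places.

2.900%

Cumulative inflation factor: 1.005 × 1.015 × 1.031 × 1.059 × 1.039 × 1.073 ≈ 1.24166.
Nominal growth factor: 1.47400. Real growth factor = 1.47400 / 1.24166 ≈ 1.18712.
Annualized: 1.18712^(1/6) − 1 ≈ 0.02900.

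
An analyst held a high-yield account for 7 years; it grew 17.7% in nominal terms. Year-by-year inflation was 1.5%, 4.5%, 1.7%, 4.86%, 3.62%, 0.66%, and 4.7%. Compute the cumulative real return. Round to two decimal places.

Cumulative inflation factor: 1.015 × 1.045 × 1.017 × 1.0486 × 1.0362 × 1.0066 × 1.047 ≈ 1.23527.
Nominal growth factor: 1.17700. Real growth factor = 1.17700 / 1.23527 ≈ 0.95283.
Total real return ≈ -4.7168%.

-4.72%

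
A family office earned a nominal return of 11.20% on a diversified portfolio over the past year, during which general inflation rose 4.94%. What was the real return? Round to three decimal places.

Real return via the Fisher equation: (1 + 11.20%)/(1 + 4.94%) − 1 = 1.1120/1.0494 − 1 ≈ 0.05965.

5.965%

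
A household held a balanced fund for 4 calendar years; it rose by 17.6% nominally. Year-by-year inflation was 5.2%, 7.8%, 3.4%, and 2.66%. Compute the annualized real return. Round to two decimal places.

Cumulative inflation factor: 1.052 × 1.078 × 1.034 × 1.0266 ≈ 1.20381.
Nominal growth factor: 1.17600. Real growth factor = 1.17600 / 1.20381 ≈ 0.97690.
Annualized: 0.97690^(1/4) − 1 ≈ -0.00583.

-0.58%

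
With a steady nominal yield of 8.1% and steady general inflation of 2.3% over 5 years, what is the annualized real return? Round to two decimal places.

5.67%

With constant rates the annual real return is the same each year: (1+8.1%)/(1+2.3%) − 1 = 0.05670.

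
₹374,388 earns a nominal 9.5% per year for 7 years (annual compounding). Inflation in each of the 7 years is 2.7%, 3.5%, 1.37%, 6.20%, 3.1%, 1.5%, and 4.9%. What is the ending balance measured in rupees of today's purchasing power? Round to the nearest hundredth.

Nominal value at maturity: ₹374,388 × (1 + 9.5%)^7 ≈ ₹706,676.67.
Price-level factor over 7 years: 1.027 × 1.035 × 1.0137 × 1.0620 × 1.031 × 1.015 × 1.049 ≈ 1.2561599778.
Dividing the nominal maturity value by the price-level factor gives the value in today's money.

₹562,569.01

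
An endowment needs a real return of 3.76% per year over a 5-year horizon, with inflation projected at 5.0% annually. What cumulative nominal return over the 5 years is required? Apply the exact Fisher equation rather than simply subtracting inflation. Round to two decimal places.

Required annual nominal rate: (1+3.76%)(1+5.0%) − 1 = 8.948%.
Cumulative over 5 years: (1 + 0.08948)^5 − 1 ≈ 0.53496.

53.50%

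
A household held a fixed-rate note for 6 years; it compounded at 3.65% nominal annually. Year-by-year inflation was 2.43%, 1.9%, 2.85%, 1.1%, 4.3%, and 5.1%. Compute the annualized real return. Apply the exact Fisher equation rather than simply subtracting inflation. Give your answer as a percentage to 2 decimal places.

0.69%

Cumulative inflation factor: 1.0243 × 1.019 × 1.0285 × 1.011 × 1.043 × 1.051 ≈ 1.18972.
Nominal growth factor: 1.23998. Real growth factor = 1.23998 / 1.18972 ≈ 1.04225.
Annualized: 1.04225^(1/6) − 1 ≈ 0.00692.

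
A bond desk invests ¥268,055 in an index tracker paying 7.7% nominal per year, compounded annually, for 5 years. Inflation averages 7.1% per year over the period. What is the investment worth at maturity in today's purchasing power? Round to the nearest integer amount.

Nominal value at maturity: ¥268,055 × (1 + 7.7%)^5 ≈ ¥388,421.
Price-level factor over 5 years: (1 + 7.1%)^5 ≈ 1.4091179726.
The maturity value deflated by that factor is the answer in today's purchasing power.

¥275,648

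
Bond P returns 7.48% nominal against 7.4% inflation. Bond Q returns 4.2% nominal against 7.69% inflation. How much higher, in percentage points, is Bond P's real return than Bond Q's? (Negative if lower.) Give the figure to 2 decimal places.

3.32

Bond P real return: 1.0748/1.074 − 1 = 0.074%.
Bond Q real return: 1.042/1.0769 − 1 = -3.241%.
Difference: 0.074 − (-3.241) = 3.315 pp.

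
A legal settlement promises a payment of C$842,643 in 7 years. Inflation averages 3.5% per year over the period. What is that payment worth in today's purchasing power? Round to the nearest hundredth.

C$662,309.78

Price-level factor over 7 years: (1 + 3.5%)^7 ≈ 1.2722792628.
Purchasing power today: C$842,643 divided by that factor.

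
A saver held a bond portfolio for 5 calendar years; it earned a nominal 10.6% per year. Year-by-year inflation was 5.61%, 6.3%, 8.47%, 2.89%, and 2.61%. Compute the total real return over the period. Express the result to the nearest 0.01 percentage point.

28.73%

Cumulative inflation factor: 1.0561 × 1.063 × 1.0847 × 1.0289 × 1.0261 ≈ 1.28561.
Nominal growth factor: 1.65491. Real growth factor = 1.65491 / 1.28561 ≈ 1.28726.
Total real return ≈ 28.7256%.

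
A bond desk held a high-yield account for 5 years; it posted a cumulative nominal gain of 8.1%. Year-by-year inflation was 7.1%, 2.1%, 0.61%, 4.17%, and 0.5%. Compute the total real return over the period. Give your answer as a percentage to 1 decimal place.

Cumulative inflation factor: 1.071 × 1.021 × 1.0061 × 1.0417 × 1.005 ≈ 1.15177.
Nominal growth factor: 1.08100. Real growth factor = 1.08100 / 1.15177 ≈ 0.93856.
Total real return ≈ -6.1443%.

-6.1%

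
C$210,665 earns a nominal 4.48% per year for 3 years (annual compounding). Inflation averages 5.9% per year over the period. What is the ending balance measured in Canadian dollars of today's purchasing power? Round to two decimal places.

Nominal value at maturity: C$210,665 × (1 + 4.48%)^3 ≈ C$240,265.76.
Price-level factor over 3 years: (1 + 5.9%)^3 = 1.187648379.
The maturity value deflated by that factor is the answer in today's purchasing power.

C$202,303.78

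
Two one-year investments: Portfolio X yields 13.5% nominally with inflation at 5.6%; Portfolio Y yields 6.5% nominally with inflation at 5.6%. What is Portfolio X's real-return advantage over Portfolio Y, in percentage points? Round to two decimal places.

6.63

Portfolio X real return: 1.135/1.056 − 1 = 7.481%.
Portfolio Y real return: 1.065/1.056 − 1 = 0.852%.
Difference: 7.481 − 0.852 = 6.629 pp.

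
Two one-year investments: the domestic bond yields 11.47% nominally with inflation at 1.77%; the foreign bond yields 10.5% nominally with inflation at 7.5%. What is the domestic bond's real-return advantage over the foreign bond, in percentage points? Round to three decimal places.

The domestic bond real return: 1.1147/1.0177 − 1 = 9.5313%.
The foreign bond real return: 1.105/1.075 − 1 = 2.7907%.
Difference: 9.5313 − 2.7907 = 6.7406 pp.

6.741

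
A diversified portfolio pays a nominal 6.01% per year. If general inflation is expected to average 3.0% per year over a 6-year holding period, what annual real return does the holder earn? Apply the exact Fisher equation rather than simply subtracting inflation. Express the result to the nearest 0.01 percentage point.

2.92%

With constant rates the annual real return is the same each year: (1+6.01%)/(1+3.0%) − 1 = 0.02922.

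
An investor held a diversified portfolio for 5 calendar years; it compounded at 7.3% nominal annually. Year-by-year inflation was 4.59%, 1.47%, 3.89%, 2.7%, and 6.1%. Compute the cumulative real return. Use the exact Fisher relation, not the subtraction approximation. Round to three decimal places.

Cumulative inflation factor: 1.0459 × 1.0147 × 1.0389 × 1.027 × 1.061 ≈ 1.20140.
Nominal growth factor: 1.42232. Real growth factor = 1.42232 / 1.20140 ≈ 1.18389.
Total real return ≈ 18.3890%.

18.389%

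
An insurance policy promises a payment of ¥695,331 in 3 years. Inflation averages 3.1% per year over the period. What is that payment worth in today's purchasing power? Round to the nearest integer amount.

¥634,477

Price-level factor over 3 years: (1 + 3.1%)^3 = 1.095912791.
Purchasing power today: ¥695,331 divided by that factor.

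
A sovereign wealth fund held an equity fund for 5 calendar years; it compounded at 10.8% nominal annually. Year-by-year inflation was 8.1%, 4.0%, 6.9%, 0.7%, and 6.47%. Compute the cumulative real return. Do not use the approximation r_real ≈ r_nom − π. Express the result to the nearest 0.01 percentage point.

Cumulative inflation factor: 1.081 × 1.040 × 1.069 × 1.007 × 1.0647 ≈ 1.28853.
Nominal growth factor: 1.66993. Real growth factor = 1.66993 / 1.28853 ≈ 1.29600.
Total real return ≈ 29.6001%.

29.60%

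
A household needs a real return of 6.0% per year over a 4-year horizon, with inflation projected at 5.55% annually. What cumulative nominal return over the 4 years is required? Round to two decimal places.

Required annual nominal rate: (1+6.0%)(1+5.55%) − 1 = 11.883%.
Cumulative over 4 years: (1 + 0.11883)^4 − 1 ≈ 0.56695.

56.70%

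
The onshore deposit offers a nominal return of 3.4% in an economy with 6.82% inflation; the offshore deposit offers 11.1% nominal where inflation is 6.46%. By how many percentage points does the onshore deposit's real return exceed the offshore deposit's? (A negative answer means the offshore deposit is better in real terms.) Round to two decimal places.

-7.56

The onshore deposit real return: 1.034/1.0682 − 1 = -3.202%.
The offshore deposit real return: 1.111/1.0646 − 1 = 4.358%.
Difference: -3.202 − 4.358 = -7.560 pp.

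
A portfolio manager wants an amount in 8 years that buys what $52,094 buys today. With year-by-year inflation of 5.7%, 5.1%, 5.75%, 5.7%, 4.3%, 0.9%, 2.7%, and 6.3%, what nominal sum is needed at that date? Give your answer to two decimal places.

$74,319.02

Cumulative price-level factor: 1.057 × 1.051 × 1.0575 × 1.057 × 1.043 × 1.009 × 1.027 × 1.063 ≈ 1.4266329469.
Multiplying $52,094 by the price-level factor gives the future nominal sum.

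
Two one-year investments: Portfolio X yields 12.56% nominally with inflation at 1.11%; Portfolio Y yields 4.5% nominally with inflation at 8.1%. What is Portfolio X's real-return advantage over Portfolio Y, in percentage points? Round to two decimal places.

Portfolio X real return: 1.1256/1.0111 − 1 = 11.324%.
Portfolio Y real return: 1.045/1.081 − 1 = -3.330%.
Difference: 11.324 − (-3.330) = 14.654 pp.

14.65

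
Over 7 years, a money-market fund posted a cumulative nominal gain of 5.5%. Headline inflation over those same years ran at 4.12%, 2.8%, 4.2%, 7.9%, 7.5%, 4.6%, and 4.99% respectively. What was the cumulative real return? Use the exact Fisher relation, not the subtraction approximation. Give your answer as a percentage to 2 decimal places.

-25.74%

Cumulative inflation factor: 1.0412 × 1.028 × 1.042 × 1.079 × 1.075 × 1.046 × 1.0499 ≈ 1.42071.
Nominal growth factor: 1.05500. Real growth factor = 1.05500 / 1.42071 ≈ 0.74259.
Total real return ≈ -25.7412%.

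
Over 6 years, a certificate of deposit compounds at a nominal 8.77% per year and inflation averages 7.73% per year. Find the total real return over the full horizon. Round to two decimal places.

5.93%

The annual real rate is (1+8.77%)/(1+7.73%) − 1 = 0.9654%.
Compounded over 6 years: (1 + 0.009654)^6 − 1 ≈ 0.05934.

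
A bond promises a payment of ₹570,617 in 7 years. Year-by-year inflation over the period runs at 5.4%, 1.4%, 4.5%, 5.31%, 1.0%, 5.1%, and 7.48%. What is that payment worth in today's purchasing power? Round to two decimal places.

₹425,234.50

Price-level factor over 7 years: 1.054 × 1.014 × 1.045 × 1.0531 × 1.010 × 1.051 × 1.0748 ≈ 1.3418878377.
Purchasing power today: ₹570,617 divided by that factor.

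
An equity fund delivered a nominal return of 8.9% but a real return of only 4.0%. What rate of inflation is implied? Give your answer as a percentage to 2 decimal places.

4.71%

From (1+r_nom) = (1+r_real)(1+π), we get 1+π = (1 + 8.9%)/(1 + 4.0%) = 1.089/1.040 ≈ 1.04712.
So π ≈ 4.7115%.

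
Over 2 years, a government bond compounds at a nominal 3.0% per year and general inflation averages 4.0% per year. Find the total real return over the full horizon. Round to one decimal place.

The annual real rate is (1+3.0%)/(1+4.0%) − 1 = -0.9615%.
Compounded over 2 years: (1 + -0.009615)^2 − 1 ≈ -0.01914.

-1.9%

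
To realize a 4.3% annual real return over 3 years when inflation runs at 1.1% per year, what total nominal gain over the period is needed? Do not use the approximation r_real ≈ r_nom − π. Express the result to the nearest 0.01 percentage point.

17.25%

Required annual nominal rate: (1+4.3%)(1+1.1%) − 1 = 5.4473%.
Cumulative over 3 years: (1 + 0.054473)^3 − 1 ≈ 0.17248.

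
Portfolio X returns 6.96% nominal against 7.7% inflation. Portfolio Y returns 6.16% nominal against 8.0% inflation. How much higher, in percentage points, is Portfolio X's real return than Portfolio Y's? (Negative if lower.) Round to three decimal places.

Portfolio X real return: 1.0696/1.077 − 1 = -0.6871%.
Portfolio Y real return: 1.0616/1.080 − 1 = -1.7037%.
Difference: -0.6871 − (-1.7037) = 1.0166 pp.

1.017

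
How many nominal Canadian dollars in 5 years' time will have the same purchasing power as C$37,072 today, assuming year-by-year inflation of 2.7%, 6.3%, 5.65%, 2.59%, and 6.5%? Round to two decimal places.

Cumulative price-level factor: 1.027 × 1.063 × 1.0565 × 1.0259 × 1.065 ≈ 1.2601662588.
Multiplying C$37,072 by the price-level factor gives the future nominal sum.

C$46,716.88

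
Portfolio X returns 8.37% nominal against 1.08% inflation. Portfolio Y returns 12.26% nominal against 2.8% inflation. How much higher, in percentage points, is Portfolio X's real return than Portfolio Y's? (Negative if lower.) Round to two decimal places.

-1.99

Portfolio X real return: 1.0837/1.0108 − 1 = 7.212%.
Portfolio Y real return: 1.1226/1.028 − 1 = 9.202%.
Difference: 7.212 − 9.202 = -1.990 pp.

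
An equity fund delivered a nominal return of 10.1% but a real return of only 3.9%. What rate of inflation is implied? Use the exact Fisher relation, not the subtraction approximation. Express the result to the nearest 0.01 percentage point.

5.97%

From (1+r_nom) = (1+r_real)(1+π), we get 1+π = (1 + 10.1%)/(1 + 3.9%) = 1.101/1.039 ≈ 1.05967.
So π ≈ 5.9673%.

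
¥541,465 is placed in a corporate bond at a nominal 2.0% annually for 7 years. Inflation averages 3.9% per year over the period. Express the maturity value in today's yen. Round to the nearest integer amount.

¥475,842

Nominal value at maturity: ¥541,465 × (1 + 2.0%)^7 ≈ ¥621,973.
Price-level factor over 7 years: (1 + 3.9%)^7 ≈ 1.3071000549.
The maturity value deflated by that factor is the answer in today's purchasing power.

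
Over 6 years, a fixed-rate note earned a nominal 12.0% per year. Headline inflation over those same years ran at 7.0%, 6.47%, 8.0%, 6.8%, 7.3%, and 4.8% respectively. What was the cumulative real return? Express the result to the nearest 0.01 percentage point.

Cumulative inflation factor: 1.070 × 1.0647 × 1.080 × 1.068 × 1.073 × 1.048 ≈ 1.47763.
Nominal growth factor: 1.97382. Real growth factor = 1.97382 / 1.47763 ≈ 1.33580.
Total real return ≈ 33.5799%.

33.58%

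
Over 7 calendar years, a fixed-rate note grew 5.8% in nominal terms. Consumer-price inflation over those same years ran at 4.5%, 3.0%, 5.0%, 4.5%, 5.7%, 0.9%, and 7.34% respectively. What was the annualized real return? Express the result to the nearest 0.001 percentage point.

-3.443%

Cumulative inflation factor: 1.045 × 1.030 × 1.050 × 1.045 × 1.057 × 1.009 × 1.0734 ≈ 1.35203.
Nominal growth factor: 1.05800. Real growth factor = 1.05800 / 1.35203 ≈ 0.78253.
Annualized: 0.78253^(1/7) − 1 ≈ -0.03443.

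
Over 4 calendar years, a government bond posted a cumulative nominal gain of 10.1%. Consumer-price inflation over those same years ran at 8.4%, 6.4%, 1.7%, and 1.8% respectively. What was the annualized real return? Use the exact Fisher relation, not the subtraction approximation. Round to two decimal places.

-2.01%

Cumulative inflation factor: 1.084 × 1.064 × 1.017 × 1.018 ≈ 1.19410.
Nominal growth factor: 1.10100. Real growth factor = 1.10100 / 1.19410 ≈ 0.92204.
Annualized: 0.92204^(1/4) − 1 ≈ -0.02009.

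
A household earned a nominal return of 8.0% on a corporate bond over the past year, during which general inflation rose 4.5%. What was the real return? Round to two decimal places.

Real return via the Fisher equation: (1 + 8.0%)/(1 + 4.5%) − 1 = 1.080/1.045 − 1 ≈ 0.03349.

3.35%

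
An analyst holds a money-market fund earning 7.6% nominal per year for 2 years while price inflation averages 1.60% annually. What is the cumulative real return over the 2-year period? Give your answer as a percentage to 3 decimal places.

12.160%

The annual real rate is (1+7.6%)/(1+1.60%) − 1 = 5.9055%.
Compounded over 2 years: (1 + 0.059055)^2 − 1 ≈ 0.12160.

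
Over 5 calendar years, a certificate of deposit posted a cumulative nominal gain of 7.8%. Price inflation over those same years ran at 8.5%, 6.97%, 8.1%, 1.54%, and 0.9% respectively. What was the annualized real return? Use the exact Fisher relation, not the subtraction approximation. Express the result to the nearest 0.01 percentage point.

Cumulative inflation factor: 1.085 × 1.0697 × 1.081 × 1.0154 × 1.009 ≈ 1.28542.
Nominal growth factor: 1.07800. Real growth factor = 1.07800 / 1.28542 ≈ 0.83864.
Annualized: 0.83864^(1/5) − 1 ≈ -0.03458.

-3.46%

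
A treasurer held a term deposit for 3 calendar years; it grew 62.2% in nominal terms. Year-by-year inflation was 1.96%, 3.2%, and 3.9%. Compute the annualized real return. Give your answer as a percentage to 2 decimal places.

Cumulative inflation factor: 1.0196 × 1.032 × 1.039 ≈ 1.09326.
Nominal growth factor: 1.62200. Real growth factor = 1.62200 / 1.09326 ≈ 1.48363.
Annualized: 1.48363^(1/3) − 1 ≈ 0.14053.

14.05%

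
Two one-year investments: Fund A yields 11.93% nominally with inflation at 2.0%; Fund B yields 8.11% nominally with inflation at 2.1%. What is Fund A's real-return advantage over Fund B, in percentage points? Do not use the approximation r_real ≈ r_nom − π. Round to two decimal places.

3.85

Fund A real return: 1.1193/1.020 − 1 = 9.735%.
Fund B real return: 1.0811/1.021 − 1 = 5.886%.
Difference: 9.735 − 5.886 = 3.849 pp.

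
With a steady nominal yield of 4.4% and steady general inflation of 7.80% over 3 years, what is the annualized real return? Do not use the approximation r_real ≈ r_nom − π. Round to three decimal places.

-3.154%

With constant rates the annual real return is the same each year: (1+4.4%)/(1+7.80%) − 1 = -0.03154.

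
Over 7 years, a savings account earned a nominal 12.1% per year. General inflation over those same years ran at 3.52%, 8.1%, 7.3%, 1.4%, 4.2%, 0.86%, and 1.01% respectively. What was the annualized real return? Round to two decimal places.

8.07%

Cumulative inflation factor: 1.0352 × 1.081 × 1.073 × 1.014 × 1.042 × 1.0086 × 1.0101 ≈ 1.29252.
Nominal growth factor: 2.22454. Real growth factor = 2.22454 / 1.29252 ≈ 1.72108.
Annualized: 1.72108^(1/7) − 1 ≈ 0.08065.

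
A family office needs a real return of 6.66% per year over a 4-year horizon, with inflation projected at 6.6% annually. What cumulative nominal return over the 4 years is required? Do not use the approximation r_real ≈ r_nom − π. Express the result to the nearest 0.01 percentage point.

Required annual nominal rate: (1+6.66%)(1+6.6%) − 1 = 13.69956%.
Cumulative over 4 years: (1 + 0.1369956)^4 − 1 ≈ 0.67123.

67.12%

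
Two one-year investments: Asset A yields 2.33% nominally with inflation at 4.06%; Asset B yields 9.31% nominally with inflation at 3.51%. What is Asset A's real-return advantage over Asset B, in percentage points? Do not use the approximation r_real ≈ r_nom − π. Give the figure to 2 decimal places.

Asset A real return: 1.0233/1.0406 − 1 = -1.663%.
Asset B real return: 1.0931/1.0351 − 1 = 5.603%.
Difference: -1.663 − 5.603 = -7.266 pp.

-7.27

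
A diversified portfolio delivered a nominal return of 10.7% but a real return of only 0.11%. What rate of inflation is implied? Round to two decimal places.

From (1+r_nom) = (1+r_real)(1+π), we get 1+π = (1 + 10.7%)/(1 + 0.11%) = 1.107/1.0011 ≈ 1.10578.
So π ≈ 10.5784%.

10.58%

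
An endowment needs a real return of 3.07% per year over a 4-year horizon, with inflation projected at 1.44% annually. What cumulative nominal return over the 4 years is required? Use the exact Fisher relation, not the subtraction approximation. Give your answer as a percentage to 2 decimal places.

19.50%

Required annual nominal rate: (1+3.07%)(1+1.44%) − 1 = 4.554208%.
Cumulative over 4 years: (1 + 0.04554208)^4 − 1 ≈ 0.19499.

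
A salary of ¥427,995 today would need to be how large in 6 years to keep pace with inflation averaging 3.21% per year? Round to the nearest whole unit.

¥517,332

Cumulative price-level factor: (1+3.21%)^6 ≈ 1.2087338050.
Multiplying ¥427,995 by the price-level factor gives the future nominal sum.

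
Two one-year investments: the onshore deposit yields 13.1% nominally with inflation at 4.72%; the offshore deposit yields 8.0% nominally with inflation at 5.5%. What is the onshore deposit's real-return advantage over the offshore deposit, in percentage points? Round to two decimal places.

The onshore deposit real return: 1.131/1.0472 − 1 = 8.002%.
The offshore deposit real return: 1.080/1.055 − 1 = 2.370%.
Difference: 8.002 − 2.370 = 5.632 pp.

5.63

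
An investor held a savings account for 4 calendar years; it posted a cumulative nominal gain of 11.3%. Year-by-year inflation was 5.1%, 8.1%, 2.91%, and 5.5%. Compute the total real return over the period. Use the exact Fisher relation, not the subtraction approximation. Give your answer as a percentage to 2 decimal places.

-9.77%

Cumulative inflation factor: 1.051 × 1.081 × 1.0291 × 1.055 ≈ 1.23350.
Nominal growth factor: 1.11300. Real growth factor = 1.11300 / 1.23350 ≈ 0.90231.
Total real return ≈ -9.7688%.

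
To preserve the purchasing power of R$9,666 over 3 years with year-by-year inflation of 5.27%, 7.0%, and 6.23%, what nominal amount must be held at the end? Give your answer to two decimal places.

R$11,565.98

Cumulative price-level factor: 1.0527 × 1.070 × 1.0623 = 1.1965630347.
The nominal amount required is R$9,666 scaled up by that factor.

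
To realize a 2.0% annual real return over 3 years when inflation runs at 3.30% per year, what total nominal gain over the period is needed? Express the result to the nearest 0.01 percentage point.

16.98%

Required annual nominal rate: (1+2.0%)(1+3.30%) − 1 = 5.366%.
Cumulative over 3 years: (1 + 0.05366)^3 − 1 ≈ 0.16977.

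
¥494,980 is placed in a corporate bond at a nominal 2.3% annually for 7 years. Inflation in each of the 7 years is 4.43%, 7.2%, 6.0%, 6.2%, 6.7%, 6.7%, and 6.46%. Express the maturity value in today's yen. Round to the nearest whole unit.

¥379,972

Nominal value at maturity: ¥494,980 × (1 + 2.3%)^7 ≈ ¥580,386.
Price-level factor over 7 years: 1.0443 × 1.072 × 1.060 × 1.062 × 1.067 × 1.067 × 1.0646 ≈ 1.5274455799.
The maturity value deflated by that factor is the answer in today's purchasing power.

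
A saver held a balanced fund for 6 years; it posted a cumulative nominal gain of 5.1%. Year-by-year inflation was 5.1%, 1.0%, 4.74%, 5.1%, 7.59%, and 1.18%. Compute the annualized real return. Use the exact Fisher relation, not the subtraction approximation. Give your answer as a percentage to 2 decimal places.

-3.13%

Cumulative inflation factor: 1.051 × 1.010 × 1.0474 × 1.051 × 1.0759 × 1.0118 ≈ 1.27206.
Nominal growth factor: 1.05100. Real growth factor = 1.05100 / 1.27206 ≈ 0.82622.
Annualized: 0.82622^(1/6) − 1 ≈ -0.03131.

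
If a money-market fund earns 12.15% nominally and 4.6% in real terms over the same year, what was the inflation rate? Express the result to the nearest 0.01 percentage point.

From (1+r_nom) = (1+r_real)(1+π), we get 1+π = (1 + 12.15%)/(1 + 4.6%) = 1.1215/1.046 ≈ 1.07218.
So π ≈ 7.2180%.

7.22%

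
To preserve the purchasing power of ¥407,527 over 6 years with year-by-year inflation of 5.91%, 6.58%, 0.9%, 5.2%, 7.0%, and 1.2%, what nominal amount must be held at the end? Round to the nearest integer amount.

Cumulative price-level factor: 1.0591 × 1.0658 × 1.009 × 1.052 × 1.070 × 1.012 ≈ 1.2974298340.
Multiplying ¥407,527 by the price-level factor gives the future nominal sum.

¥528,738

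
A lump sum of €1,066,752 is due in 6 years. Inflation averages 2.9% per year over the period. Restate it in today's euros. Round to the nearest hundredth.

€898,609.94

Price-level factor over 6 years: (1 + 2.9%)^6 ≈ 1.1871135129.
Purchasing power today: €1,066,752 divided by that factor.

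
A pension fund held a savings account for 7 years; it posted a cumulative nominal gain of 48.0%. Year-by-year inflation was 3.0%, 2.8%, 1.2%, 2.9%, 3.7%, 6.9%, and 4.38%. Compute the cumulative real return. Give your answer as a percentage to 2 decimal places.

16.00%

Cumulative inflation factor: 1.030 × 1.028 × 1.012 × 1.029 × 1.037 × 1.069 × 1.0438 ≈ 1.27585.
Nominal growth factor: 1.48000. Real growth factor = 1.48000 / 1.27585 ≈ 1.16001.
Total real return ≈ 16.0010%.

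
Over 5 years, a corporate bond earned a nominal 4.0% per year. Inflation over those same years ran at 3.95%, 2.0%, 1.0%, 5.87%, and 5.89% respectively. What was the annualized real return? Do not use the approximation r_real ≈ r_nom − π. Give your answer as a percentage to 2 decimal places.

0.27%

Cumulative inflation factor: 1.0395 × 1.020 × 1.010 × 1.0587 × 1.0589 ≈ 1.20053.
Nominal growth factor: 1.21665. Real growth factor = 1.21665 / 1.20053 ≈ 1.01343.
Annualized: 1.01343^(1/5) − 1 ≈ 0.00267.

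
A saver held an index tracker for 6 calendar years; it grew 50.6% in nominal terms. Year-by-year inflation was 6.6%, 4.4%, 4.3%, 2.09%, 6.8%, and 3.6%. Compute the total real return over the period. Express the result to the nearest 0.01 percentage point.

14.86%

Cumulative inflation factor: 1.066 × 1.044 × 1.043 × 1.0209 × 1.068 × 1.036 ≈ 1.31116.
Nominal growth factor: 1.50600. Real growth factor = 1.50600 / 1.31116 ≈ 1.14860.
Total real return ≈ 14.8600%.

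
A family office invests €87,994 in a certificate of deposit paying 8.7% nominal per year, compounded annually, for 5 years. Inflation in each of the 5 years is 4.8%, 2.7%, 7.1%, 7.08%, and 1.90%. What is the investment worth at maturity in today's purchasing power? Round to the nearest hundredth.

€106,168.83

Nominal value at maturity: €87,994 × (1 + 8.7%)^5 ≈ €133,536.74.
Price-level factor over 5 years: 1.048 × 1.027 × 1.071 × 1.0708 × 1.0190 ≈ 1.2577772744.
Dividing the nominal maturity value by the price-level factor gives the value in today's money.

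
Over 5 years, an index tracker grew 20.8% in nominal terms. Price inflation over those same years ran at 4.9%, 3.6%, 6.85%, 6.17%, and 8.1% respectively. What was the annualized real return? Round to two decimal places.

Cumulative inflation factor: 1.049 × 1.036 × 1.0685 × 1.0617 × 1.081 ≈ 1.33271.
Nominal growth factor: 1.20800. Real growth factor = 1.20800 / 1.33271 ≈ 0.90642.
Annualized: 0.90642^(1/5) − 1 ≈ -0.01946.

-1.95%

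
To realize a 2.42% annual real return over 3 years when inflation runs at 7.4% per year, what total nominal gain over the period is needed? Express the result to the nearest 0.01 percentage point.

33.10%

Required annual nominal rate: (1+2.42%)(1+7.4%) − 1 = 9.99908%.
Cumulative over 3 years: (1 + 0.0999908)^3 − 1 ≈ 0.33097.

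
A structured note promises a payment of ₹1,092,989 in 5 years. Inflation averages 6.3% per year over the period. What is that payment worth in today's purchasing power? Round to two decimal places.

₹805,284.74

Price-level factor over 5 years: (1 + 6.3%)^5 ≈ 1.3572702272.
Purchasing power today: ₹1,092,989 divided by that factor.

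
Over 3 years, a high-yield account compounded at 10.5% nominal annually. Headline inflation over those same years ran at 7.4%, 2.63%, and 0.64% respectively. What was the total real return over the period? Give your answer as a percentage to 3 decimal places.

Cumulative inflation factor: 1.074 × 1.0263 × 1.0064 ≈ 1.10930.
Nominal growth factor: 1.34923. Real growth factor = 1.34923 / 1.10930 ≈ 1.21629.
Total real return ≈ 21.6291%.

21.629%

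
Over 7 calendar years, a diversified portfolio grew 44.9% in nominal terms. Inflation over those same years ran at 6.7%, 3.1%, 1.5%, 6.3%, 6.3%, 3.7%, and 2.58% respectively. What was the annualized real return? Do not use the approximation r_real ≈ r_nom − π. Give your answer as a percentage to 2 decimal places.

1.10%

Cumulative inflation factor: 1.067 × 1.031 × 1.015 × 1.063 × 1.063 × 1.037 × 1.0258 ≈ 1.34214.
Nominal growth factor: 1.44900. Real growth factor = 1.44900 / 1.34214 ≈ 1.07962.
Annualized: 1.07962^(1/7) − 1 ≈ 0.01100.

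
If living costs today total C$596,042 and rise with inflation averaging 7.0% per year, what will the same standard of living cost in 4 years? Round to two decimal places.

C$781,289.48

Cumulative price-level factor: (1+7.0%)^4 = 1.31079601.
The nominal amount required is C$596,042 scaled up by that factor.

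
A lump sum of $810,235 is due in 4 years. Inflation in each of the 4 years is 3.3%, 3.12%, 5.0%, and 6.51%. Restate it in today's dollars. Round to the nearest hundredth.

Price-level factor over 4 years: 1.033 × 1.0312 × 1.050 × 1.0651 ≈ 1.1913048493.
Purchasing power today: $810,235 divided by that factor.

$680,123.98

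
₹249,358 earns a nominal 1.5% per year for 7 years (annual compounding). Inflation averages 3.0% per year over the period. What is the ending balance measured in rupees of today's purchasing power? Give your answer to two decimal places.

₹225,022.03

Nominal value at maturity: ₹249,358 × (1 + 1.5%)^7 ≈ ₹276,748.71.
Price-level factor over 7 years: (1 + 3.0%)^7 ≈ 1.2298738654.
The maturity value deflated by that factor is the answer in today's purchasing power.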